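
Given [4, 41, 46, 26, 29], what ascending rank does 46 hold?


Sort ascending: [4, 26, 29, 41, 46]
Find 46 in the sorted list.
46 is at position 5 (1-indexed).
Final answer: 5


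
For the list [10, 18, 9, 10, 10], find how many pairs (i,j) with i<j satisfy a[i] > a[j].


For each element, count the later elements that are smaller than it:
  10 (index 0): smaller elements after it = [9] -> 1
  18 (index 1): smaller elements after it = [9, 10, 10] -> 3
  9 (index 2): smaller elements after it = [] -> 0
  10 (index 3): smaller elements after it = [] -> 0
Total inversions = 1 + 3 + 0 + 0 = 4
Final answer: 4


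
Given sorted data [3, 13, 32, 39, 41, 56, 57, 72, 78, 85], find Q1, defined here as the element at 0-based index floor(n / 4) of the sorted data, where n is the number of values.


The list has n = 10 elements.
Q1 index = floor(10 / 4) = floor(2.5) = 2
Counting from index 0 in the sorted data, the element at index 2 is 32.
Final answer: 32


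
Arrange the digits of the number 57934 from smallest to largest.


The number 57934 has digits: 5, 7, 9, 3, 4
Sorted: 3, 4, 5, 7, 9
Joining the sorted digits gives the result.
Final answer: 34579


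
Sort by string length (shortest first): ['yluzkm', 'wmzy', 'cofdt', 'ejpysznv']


Compute lengths:
  'yluzkm' has length 6
  'wmzy' has length 4
  'cofdt' has length 5
  'ejpysznv' has length 8
Lengths in increasing order: 4 < 5 < 6 < 8
Listing the words in that order gives the answer.
Final answer: ['wmzy', 'cofdt', 'yluzkm', 'ejpysznv']


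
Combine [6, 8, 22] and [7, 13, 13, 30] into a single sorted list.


List A: [6, 8, 22]
List B: [7, 13, 13, 30]
Repeatedly compare the front elements and take the smaller:
  6 vs 7 -> take 6
  8 vs 7 -> take 7
  8 vs 13 -> take 8
  22 vs 13 -> take 13
  22 vs 13 -> take 13
  22 vs 30 -> take 22
  A is exhausted; append the rest of B: [30]
Final answer: [6, 7, 8, 13, 13, 22, 30]


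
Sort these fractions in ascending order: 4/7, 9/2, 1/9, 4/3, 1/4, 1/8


Convert to decimal for comparison:
  4/7 = 0.5714
  9/2 = 4.5
  1/9 = 0.1111
  4/3 = 1.3333
  1/4 = 0.25
  1/8 = 0.125
Decimals in increasing order: 0.1111 < 0.125 < 0.25 < 0.5714 < 1.3333 < 4.5
Writing each back as its fraction gives the sorted order.
Final answer: 1/9, 1/8, 1/4, 4/7, 4/3, 9/2


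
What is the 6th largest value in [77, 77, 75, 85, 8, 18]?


Sort descending: [85, 77, 77, 75, 18, 8]
The 6th element (1-indexed) is at index 5.
Value = 8
Final answer: 8


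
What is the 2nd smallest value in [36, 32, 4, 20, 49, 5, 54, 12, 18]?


Sort ascending: [4, 5, 12, 18, 20, 32, 36, 49, 54]
The 2nd element (1-indexed) is at index 1.
Value = 5
Final answer: 5


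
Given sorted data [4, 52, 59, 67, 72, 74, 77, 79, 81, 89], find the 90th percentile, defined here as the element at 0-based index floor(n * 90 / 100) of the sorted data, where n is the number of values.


The dataset has n = 10 elements.
Index = floor(10 * 90 / 100) = floor(900 / 100) = floor(9) = 9
Counting from index 0 in the sorted data, the element at index 9 is 89.
Final answer: 89


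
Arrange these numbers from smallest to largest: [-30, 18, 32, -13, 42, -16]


Original list: [-30, 18, 32, -13, 42, -16]
Repeatedly take the smallest remaining element:
  Remaining [-30, 18, 32, -13, 42, -16] -> smallest is -30
  Remaining [18, 32, -13, 42, -16] -> smallest is -16
  Remaining [18, 32, -13, 42] -> smallest is -13
  Remaining [18, 32, 42] -> smallest is 18
  Remaining [32, 42] -> smallest is 32
  Remaining [42] -> smallest is 42
Collecting the picks in order gives the sorted list.
Final answer: [-30, -16, -13, 18, 32, 42]


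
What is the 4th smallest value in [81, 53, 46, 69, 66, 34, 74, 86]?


Sort ascending: [34, 46, 53, 66, 69, 74, 81, 86]
The 4th element (1-indexed) is at index 3.
Value = 66
Final answer: 66


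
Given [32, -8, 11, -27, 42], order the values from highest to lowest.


Original list: [32, -8, 11, -27, 42]
Repeatedly take the largest remaining element:
  Remaining [32, -8, 11, -27, 42] -> largest is 42
  Remaining [32, -8, 11, -27] -> largest is 32
  Remaining [-8, 11, -27] -> largest is 11
  Remaining [-8, -27] -> largest is -8
  Remaining [-27] -> largest is -27
Collecting the picks in order gives the descending list.
Final answer: [42, 32, 11, -8, -27]


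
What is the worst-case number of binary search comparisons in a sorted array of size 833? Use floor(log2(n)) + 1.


Binary search halves the search space each step.
Maximum comparisons = floor(log2(833)) + 1
log2(833) = 9.7022
floor(log2(833)) = 9, so 9 + 1 = 10
Final answer: 10


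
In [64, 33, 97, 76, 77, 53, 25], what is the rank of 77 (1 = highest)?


Sort descending: [97, 77, 76, 64, 53, 33, 25]
Find 77 in the sorted list.
77 is at position 2.
Final answer: 2


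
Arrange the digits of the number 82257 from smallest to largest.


The number 82257 has digits: 8, 2, 2, 5, 7
Sorted: 2, 2, 5, 7, 8
Joining the sorted digits gives the result.
Final answer: 22578


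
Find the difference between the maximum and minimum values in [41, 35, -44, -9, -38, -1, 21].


Maximum value: 41
Minimum value: -44
Range = 41 - (-44) = 85
Final answer: 85


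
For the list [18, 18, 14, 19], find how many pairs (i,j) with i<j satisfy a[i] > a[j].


For each element, count the later elements that are smaller than it:
  18 (index 0): smaller elements after it = [14] -> 1
  18 (index 1): smaller elements after it = [14] -> 1
  14 (index 2): smaller elements after it = [] -> 0
Total inversions = 1 + 1 + 0 = 2
Final answer: 2


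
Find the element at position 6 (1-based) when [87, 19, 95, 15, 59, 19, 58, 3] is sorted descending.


Sort descending: [95, 87, 59, 58, 19, 19, 15, 3]
The 6th element (1-indexed) is at index 5.
Value = 19
Final answer: 19


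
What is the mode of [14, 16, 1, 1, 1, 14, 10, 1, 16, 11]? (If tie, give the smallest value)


Count the frequency of each value:
  1 appears 4 time(s)
  10 appears 1 time(s)
  11 appears 1 time(s)
  14 appears 2 time(s)
  16 appears 2 time(s)
Maximum frequency is 4.
Only 1 reaches that frequency, so it is the mode.
Final answer: 1


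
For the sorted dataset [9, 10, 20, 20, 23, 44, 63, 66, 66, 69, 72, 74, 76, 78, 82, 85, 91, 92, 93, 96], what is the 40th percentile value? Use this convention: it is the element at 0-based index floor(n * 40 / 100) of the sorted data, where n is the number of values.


The dataset has n = 20 elements.
Index = floor(20 * 40 / 100) = floor(800 / 100) = floor(8) = 8
Counting from index 0 in the sorted data, the element at index 8 is 66.
Final answer: 66


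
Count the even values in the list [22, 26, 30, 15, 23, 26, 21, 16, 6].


Check each element:
  22 is even
  26 is even
  30 is even
  15 is odd
  23 is odd
  26 is even
  21 is odd
  16 is even
  6 is even
Evens: [22, 26, 30, 26, 16, 6]
Count of evens = 6
Final answer: 6


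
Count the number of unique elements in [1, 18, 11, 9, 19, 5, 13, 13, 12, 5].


List all unique values:
Distinct values: [1, 5, 9, 11, 12, 13, 18, 19]
Count = 8
Final answer: 8


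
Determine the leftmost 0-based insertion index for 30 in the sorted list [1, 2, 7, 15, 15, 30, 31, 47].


List is sorted: [1, 2, 7, 15, 15, 30, 31, 47]
We need the leftmost position where 30 can be inserted, i.e. the first index whose element is >= 30 (or the end of the list if none is).
Binary search with low=0, high=8 (0-based indices):
  low=0, high=8, mid=4: a[4]=15 < 30, so low = 5
  low=5, high=8, mid=6: a[6]=31 >= 30, so high = 6
  low=5, high=6, mid=5: a[5]=30 >= 30, so high = 5
Now low = high = 5, so the insertion index is 5.
Final answer: 5


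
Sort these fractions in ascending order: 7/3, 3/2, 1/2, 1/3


Convert to decimal for comparison:
  7/3 = 2.3333
  3/2 = 1.5
  1/2 = 0.5
  1/3 = 0.3333
Decimals in increasing order: 0.3333 < 0.5 < 1.5 < 2.3333
Writing each back as its fraction gives the sorted order.
Final answer: 1/3, 1/2, 3/2, 7/3


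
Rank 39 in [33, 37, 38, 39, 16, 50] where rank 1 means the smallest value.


Sort ascending: [16, 33, 37, 38, 39, 50]
Find 39 in the sorted list.
39 is at position 5 (1-indexed).
Final answer: 5


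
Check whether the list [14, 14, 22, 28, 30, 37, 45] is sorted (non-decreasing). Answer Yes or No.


Check consecutive pairs:
  14 <= 14? True
  14 <= 22? True
  22 <= 28? True
  28 <= 30? True
  30 <= 37? True
  37 <= 45? True
Every consecutive pair is in order, so the list is non-decreasing.
Final answer: Yes


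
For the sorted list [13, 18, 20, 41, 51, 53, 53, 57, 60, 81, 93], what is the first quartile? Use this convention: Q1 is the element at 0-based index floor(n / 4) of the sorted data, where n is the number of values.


The list has n = 11 elements.
Q1 index = floor(11 / 4) = floor(2.75) = 2
Counting from index 0 in the sorted data, the element at index 2 is 20.
Final answer: 20


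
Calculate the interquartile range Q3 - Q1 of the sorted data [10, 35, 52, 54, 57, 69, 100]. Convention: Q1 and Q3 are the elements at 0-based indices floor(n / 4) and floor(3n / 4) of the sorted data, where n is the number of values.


The data has n = 7 elements.
Q1 index = floor(7 / 4) = floor(1.75) = 1; Q3 index = floor(3 * 7 / 4) = floor(5.25) = 5
Q1 = element at index 1 = 35
Q3 = element at index 5 = 69
IQR = 69 - 35 = 34
Final answer: 34


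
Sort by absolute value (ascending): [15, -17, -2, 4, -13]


Compute absolute values:
  |15| = 15
  |-17| = 17
  |-2| = 2
  |4| = 4
  |-13| = 13
Absolute values in increasing order: 2 < 4 < 13 < 15 < 17
Listing the original numbers in that order gives the answer.
Final answer: [-2, 4, -13, 15, -17]


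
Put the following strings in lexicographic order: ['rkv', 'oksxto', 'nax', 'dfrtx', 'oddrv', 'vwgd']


Compare strings character by character (the first differing letter decides):
  'dfrtx' < 'nax' since 'd' < 'n' at position 1
  'nax' < 'oddrv' since 'n' < 'o' at position 1
  'oddrv' < 'oksxto' since 'd' < 'k' at position 2
  'oksxto' < 'rkv' since 'o' < 'r' at position 1
  'rkv' < 'vwgd' since 'r' < 'v' at position 1
Chaining these comparisons gives the alphabetical order.
Final answer: ['dfrtx', 'nax', 'oddrv', 'oksxto', 'rkv', 'vwgd']


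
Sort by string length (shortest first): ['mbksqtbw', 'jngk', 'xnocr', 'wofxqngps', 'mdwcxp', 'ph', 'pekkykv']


Compute lengths:
  'mbksqtbw' has length 8
  'jngk' has length 4
  'xnocr' has length 5
  'wofxqngps' has length 9
  'mdwcxp' has length 6
  'ph' has length 2
  'pekkykv' has length 7
Lengths in increasing order: 2 < 4 < 5 < 6 < 7 < 8 < 9
Listing the words in that order gives the answer.
Final answer: ['ph', 'jngk', 'xnocr', 'mdwcxp', 'pekkykv', 'mbksqtbw', 'wofxqngps']


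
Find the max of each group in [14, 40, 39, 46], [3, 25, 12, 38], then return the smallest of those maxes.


Find max of each group:
  Group 1: [14, 40, 39, 46] -> max = 46
  Group 2: [3, 25, 12, 38] -> max = 38
Maxes: [46, 38]
Minimum of maxes = 38
Final answer: 38


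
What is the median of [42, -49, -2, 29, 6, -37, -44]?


First, sort the list: [-49, -44, -37, -2, 6, 29, 42]
The list has 7 elements (odd count).
The middle index is 3 (0-based), and the element there is -2.
Final answer: -2


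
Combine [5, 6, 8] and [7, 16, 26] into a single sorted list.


List A: [5, 6, 8]
List B: [7, 16, 26]
Repeatedly compare the front elements and take the smaller:
  5 vs 7 -> take 5
  6 vs 7 -> take 6
  8 vs 7 -> take 7
  8 vs 16 -> take 8
  A is exhausted; append the rest of B: [16, 26]
Final answer: [5, 6, 7, 8, 16, 26]


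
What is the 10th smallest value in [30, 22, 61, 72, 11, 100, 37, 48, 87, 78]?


Sort ascending: [11, 22, 30, 37, 48, 61, 72, 78, 87, 100]
The 10th element (1-indexed) is at index 9.
Value = 100
Final answer: 100


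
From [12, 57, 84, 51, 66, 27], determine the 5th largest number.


Sort descending: [84, 66, 57, 51, 27, 12]
The 5th element (1-indexed) is at index 4.
Value = 27
Final answer: 27


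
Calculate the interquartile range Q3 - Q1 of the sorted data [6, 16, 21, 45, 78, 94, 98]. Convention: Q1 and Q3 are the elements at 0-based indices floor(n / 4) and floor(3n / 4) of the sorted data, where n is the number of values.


The data has n = 7 elements.
Q1 index = floor(7 / 4) = floor(1.75) = 1; Q3 index = floor(3 * 7 / 4) = floor(5.25) = 5
Q1 = element at index 1 = 16
Q3 = element at index 5 = 94
IQR = 94 - 16 = 78
Final answer: 78


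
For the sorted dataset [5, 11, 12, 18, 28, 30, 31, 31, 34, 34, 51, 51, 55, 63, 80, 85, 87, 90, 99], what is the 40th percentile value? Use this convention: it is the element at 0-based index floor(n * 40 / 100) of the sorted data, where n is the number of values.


The dataset has n = 19 elements.
Index = floor(19 * 40 / 100) = floor(760 / 100) = floor(7.6) = 7
Counting from index 0 in the sorted data, the element at index 7 is 31.
Final answer: 31


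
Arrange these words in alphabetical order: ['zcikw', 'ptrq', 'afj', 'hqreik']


Compare strings character by character (the first differing letter decides):
  'afj' < 'hqreik' since 'a' < 'h' at position 1
  'hqreik' < 'ptrq' since 'h' < 'p' at position 1
  'ptrq' < 'zcikw' since 'p' < 'z' at position 1
Chaining these comparisons gives the alphabetical order.
Final answer: ['afj', 'hqreik', 'ptrq', 'zcikw']


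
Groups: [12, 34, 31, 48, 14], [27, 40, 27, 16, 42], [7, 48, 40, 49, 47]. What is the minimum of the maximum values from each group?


Find max of each group:
  Group 1: [12, 34, 31, 48, 14] -> max = 48
  Group 2: [27, 40, 27, 16, 42] -> max = 42
  Group 3: [7, 48, 40, 49, 47] -> max = 49
Maxes: [48, 42, 49]
Minimum of maxes = 42
Final answer: 42


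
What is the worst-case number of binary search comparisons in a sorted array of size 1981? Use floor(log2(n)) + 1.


Binary search halves the search space each step.
Maximum comparisons = floor(log2(1981)) + 1
log2(1981) = 10.952
floor(log2(1981)) = 10, so 10 + 1 = 11
Final answer: 11


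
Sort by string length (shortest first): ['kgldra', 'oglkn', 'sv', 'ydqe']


Compute lengths:
  'kgldra' has length 6
  'oglkn' has length 5
  'sv' has length 2
  'ydqe' has length 4
Lengths in increasing order: 2 < 4 < 5 < 6
Listing the words in that order gives the answer.
Final answer: ['sv', 'ydqe', 'oglkn', 'kgldra']


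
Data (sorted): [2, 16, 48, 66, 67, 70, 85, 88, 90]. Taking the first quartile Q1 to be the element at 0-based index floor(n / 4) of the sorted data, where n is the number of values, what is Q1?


The list has n = 9 elements.
Q1 index = floor(9 / 4) = floor(2.25) = 2
Counting from index 0 in the sorted data, the element at index 2 is 48.
Final answer: 48


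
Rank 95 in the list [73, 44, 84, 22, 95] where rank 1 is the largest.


Sort descending: [95, 84, 73, 44, 22]
Find 95 in the sorted list.
95 is at position 1.
Final answer: 1


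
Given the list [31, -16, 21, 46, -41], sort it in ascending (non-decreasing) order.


Original list: [31, -16, 21, 46, -41]
Repeatedly take the smallest remaining element:
  Remaining [31, -16, 21, 46, -41] -> smallest is -41
  Remaining [31, -16, 21, 46] -> smallest is -16
  Remaining [31, 21, 46] -> smallest is 21
  Remaining [31, 46] -> smallest is 31
  Remaining [46] -> smallest is 46
Collecting the picks in order gives the sorted list.
Final answer: [-41, -16, 21, 31, 46]


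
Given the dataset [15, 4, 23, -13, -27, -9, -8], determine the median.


First, sort the list: [-27, -13, -9, -8, 4, 15, 23]
The list has 7 elements (odd count).
The middle index is 3 (0-based), and the element there is -8.
Final answer: -8


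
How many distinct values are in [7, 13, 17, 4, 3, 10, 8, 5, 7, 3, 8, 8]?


List all unique values:
Distinct values: [3, 4, 5, 7, 8, 10, 13, 17]
Count = 8
Final answer: 8


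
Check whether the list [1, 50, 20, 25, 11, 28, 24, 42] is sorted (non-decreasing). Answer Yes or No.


Check consecutive pairs:
  1 <= 50? True
  50 <= 20? False
  20 <= 25? True
  25 <= 11? False
  11 <= 28? True
  28 <= 24? False
  24 <= 42? True
3 consecutive pair(s) are out of order, so the list is not sorted.
Final answer: No


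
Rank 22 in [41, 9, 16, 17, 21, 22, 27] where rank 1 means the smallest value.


Sort ascending: [9, 16, 17, 21, 22, 27, 41]
Find 22 in the sorted list.
22 is at position 5 (1-indexed).
Final answer: 5


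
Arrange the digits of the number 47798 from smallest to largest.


The number 47798 has digits: 4, 7, 7, 9, 8
Sorted: 4, 7, 7, 8, 9
Joining the sorted digits gives the result.
Final answer: 47789


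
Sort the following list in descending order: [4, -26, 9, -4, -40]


Original list: [4, -26, 9, -4, -40]
Repeatedly take the largest remaining element:
  Remaining [4, -26, 9, -4, -40] -> largest is 9
  Remaining [4, -26, -4, -40] -> largest is 4
  Remaining [-26, -4, -40] -> largest is -4
  Remaining [-26, -40] -> largest is -26
  Remaining [-40] -> largest is -40
Collecting the picks in order gives the descending list.
Final answer: [9, 4, -4, -26, -40]


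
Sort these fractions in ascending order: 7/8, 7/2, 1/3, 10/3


Convert to decimal for comparison:
  7/8 = 0.875
  7/2 = 3.5
  1/3 = 0.3333
  10/3 = 3.3333
Decimals in increasing order: 0.3333 < 0.875 < 3.3333 < 3.5
Writing each back as its fraction gives the sorted order.
Final answer: 1/3, 7/8, 10/3, 7/2


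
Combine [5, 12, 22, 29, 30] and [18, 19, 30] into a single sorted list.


List A: [5, 12, 22, 29, 30]
List B: [18, 19, 30]
Repeatedly compare the front elements and take the smaller:
  5 vs 18 -> take 5
  12 vs 18 -> take 12
  22 vs 18 -> take 18
  22 vs 19 -> take 19
  22 vs 30 -> take 22
  29 vs 30 -> take 29
  30 vs 30 -> take 30
  A is exhausted; append the rest of B: [30]
Final answer: [5, 12, 18, 19, 22, 29, 30, 30]


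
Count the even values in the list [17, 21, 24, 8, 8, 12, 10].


Check each element:
  17 is odd
  21 is odd
  24 is even
  8 is even
  8 is even
  12 is even
  10 is even
Evens: [24, 8, 8, 12, 10]
Count of evens = 5
Final answer: 5


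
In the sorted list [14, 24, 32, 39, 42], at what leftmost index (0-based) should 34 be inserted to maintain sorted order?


List is sorted: [14, 24, 32, 39, 42]
We need the leftmost position where 34 can be inserted, i.e. the first index whose element is >= 34 (or the end of the list if none is).
Binary search with low=0, high=5 (0-based indices):
  low=0, high=5, mid=2: a[2]=32 < 34, so low = 3
  low=3, high=5, mid=4: a[4]=42 >= 34, so high = 4
  low=3, high=4, mid=3: a[3]=39 >= 34, so high = 3
Now low = high = 3, so the insertion index is 3.
Final answer: 3


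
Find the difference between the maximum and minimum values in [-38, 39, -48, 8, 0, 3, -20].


Maximum value: 39
Minimum value: -48
Range = 39 - (-48) = 87
Final answer: 87


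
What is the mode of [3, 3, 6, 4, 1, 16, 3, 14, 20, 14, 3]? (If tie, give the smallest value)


Count the frequency of each value:
  1 appears 1 time(s)
  3 appears 4 time(s)
  4 appears 1 time(s)
  6 appears 1 time(s)
  14 appears 2 time(s)
  16 appears 1 time(s)
  20 appears 1 time(s)
Maximum frequency is 4.
Only 3 reaches that frequency, so it is the mode.
Final answer: 3


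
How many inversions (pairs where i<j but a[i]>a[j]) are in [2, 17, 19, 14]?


For each element, count the later elements that are smaller than it:
  2 (index 0): smaller elements after it = [] -> 0
  17 (index 1): smaller elements after it = [14] -> 1
  19 (index 2): smaller elements after it = [14] -> 1
Total inversions = 0 + 1 + 1 = 2
Final answer: 2


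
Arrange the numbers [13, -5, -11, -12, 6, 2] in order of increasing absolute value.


Compute absolute values:
  |13| = 13
  |-5| = 5
  |-11| = 11
  |-12| = 12
  |6| = 6
  |2| = 2
Absolute values in increasing order: 2 < 5 < 6 < 11 < 12 < 13
Listing the original numbers in that order gives the answer.
Final answer: [2, -5, 6, -11, -12, 13]


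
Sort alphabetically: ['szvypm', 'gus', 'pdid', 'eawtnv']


Compare strings character by character (the first differing letter decides):
  'eawtnv' < 'gus' since 'e' < 'g' at position 1
  'gus' < 'pdid' since 'g' < 'p' at position 1
  'pdid' < 'szvypm' since 'p' < 's' at position 1
Chaining these comparisons gives the alphabetical order.
Final answer: ['eawtnv', 'gus', 'pdid', 'szvypm']


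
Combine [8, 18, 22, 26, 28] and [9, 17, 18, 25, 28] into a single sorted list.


List A: [8, 18, 22, 26, 28]
List B: [9, 17, 18, 25, 28]
Repeatedly compare the front elements and take the smaller:
  8 vs 9 -> take 8
  18 vs 9 -> take 9
  18 vs 17 -> take 17
  18 vs 18 -> take 18
  22 vs 18 -> take 18
  22 vs 25 -> take 22
  26 vs 25 -> take 25
  26 vs 28 -> take 26
  28 vs 28 -> take 28
  A is exhausted; append the rest of B: [28]
Final answer: [8, 9, 17, 18, 18, 22, 25, 26, 28, 28]


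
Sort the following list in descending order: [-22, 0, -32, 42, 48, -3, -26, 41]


Original list: [-22, 0, -32, 42, 48, -3, -26, 41]
Repeatedly take the largest remaining element:
  Remaining [-22, 0, -32, 42, 48, -3, -26, 41] -> largest is 48
  Remaining [-22, 0, -32, 42, -3, -26, 41] -> largest is 42
  Remaining [-22, 0, -32, -3, -26, 41] -> largest is 41
  Remaining [-22, 0, -32, -3, -26] -> largest is 0
  Remaining [-22, -32, -3, -26] -> largest is -3
  Remaining [-22, -32, -26] -> largest is -22
  Remaining [-32, -26] -> largest is -26
  Remaining [-32] -> largest is -32
Collecting the picks in order gives the descending list.
Final answer: [48, 42, 41, 0, -3, -22, -26, -32]


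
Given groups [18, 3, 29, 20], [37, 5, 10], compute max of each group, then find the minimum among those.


Find max of each group:
  Group 1: [18, 3, 29, 20] -> max = 29
  Group 2: [37, 5, 10] -> max = 37
Maxes: [29, 37]
Minimum of maxes = 29
Final answer: 29


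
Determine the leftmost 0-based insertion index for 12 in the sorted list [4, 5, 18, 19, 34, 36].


List is sorted: [4, 5, 18, 19, 34, 36]
We need the leftmost position where 12 can be inserted, i.e. the first index whose element is >= 12 (or the end of the list if none is).
Binary search with low=0, high=6 (0-based indices):
  low=0, high=6, mid=3: a[3]=19 >= 12, so high = 3
  low=0, high=3, mid=1: a[1]=5 < 12, so low = 2
  low=2, high=3, mid=2: a[2]=18 >= 12, so high = 2
Now low = high = 2, so the insertion index is 2.
Final answer: 2


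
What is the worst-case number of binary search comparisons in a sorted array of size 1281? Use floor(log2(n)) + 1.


Binary search halves the search space each step.
Maximum comparisons = floor(log2(1281)) + 1
log2(1281) = 10.3231
floor(log2(1281)) = 10, so 10 + 1 = 11
Final answer: 11


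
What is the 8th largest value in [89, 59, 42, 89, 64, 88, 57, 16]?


Sort descending: [89, 89, 88, 64, 59, 57, 42, 16]
The 8th element (1-indexed) is at index 7.
Value = 16
Final answer: 16


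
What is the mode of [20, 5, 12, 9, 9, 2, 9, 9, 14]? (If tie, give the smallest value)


Count the frequency of each value:
  2 appears 1 time(s)
  5 appears 1 time(s)
  9 appears 4 time(s)
  12 appears 1 time(s)
  14 appears 1 time(s)
  20 appears 1 time(s)
Maximum frequency is 4.
Only 9 reaches that frequency, so it is the mode.
Final answer: 9


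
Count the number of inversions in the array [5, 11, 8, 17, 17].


For each element, count the later elements that are smaller than it:
  5 (index 0): smaller elements after it = [] -> 0
  11 (index 1): smaller elements after it = [8] -> 1
  8 (index 2): smaller elements after it = [] -> 0
  17 (index 3): smaller elements after it = [] -> 0
Total inversions = 0 + 1 + 0 + 0 = 1
Final answer: 1


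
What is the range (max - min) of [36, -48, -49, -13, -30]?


Maximum value: 36
Minimum value: -49
Range = 36 - (-49) = 85
Final answer: 85


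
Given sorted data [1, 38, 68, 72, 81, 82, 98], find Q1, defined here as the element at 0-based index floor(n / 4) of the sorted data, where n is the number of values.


The list has n = 7 elements.
Q1 index = floor(7 / 4) = floor(1.75) = 1
Counting from index 0 in the sorted data, the element at index 1 is 38.
Final answer: 38


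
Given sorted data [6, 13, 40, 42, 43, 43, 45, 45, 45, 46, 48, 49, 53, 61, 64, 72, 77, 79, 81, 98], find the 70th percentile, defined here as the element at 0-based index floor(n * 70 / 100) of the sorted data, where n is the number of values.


The dataset has n = 20 elements.
Index = floor(20 * 70 / 100) = floor(1400 / 100) = floor(14) = 14
Counting from index 0 in the sorted data, the element at index 14 is 64.
Final answer: 64


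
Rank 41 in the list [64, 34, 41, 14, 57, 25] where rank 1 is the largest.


Sort descending: [64, 57, 41, 34, 25, 14]
Find 41 in the sorted list.
41 is at position 3.
Final answer: 3


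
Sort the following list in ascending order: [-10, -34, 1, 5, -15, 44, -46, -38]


Original list: [-10, -34, 1, 5, -15, 44, -46, -38]
Repeatedly take the smallest remaining element:
  Remaining [-10, -34, 1, 5, -15, 44, -46, -38] -> smallest is -46
  Remaining [-10, -34, 1, 5, -15, 44, -38] -> smallest is -38
  Remaining [-10, -34, 1, 5, -15, 44] -> smallest is -34
  Remaining [-10, 1, 5, -15, 44] -> smallest is -15
  Remaining [-10, 1, 5, 44] -> smallest is -10
  Remaining [1, 5, 44] -> smallest is 1
  Remaining [5, 44] -> smallest is 5
  Remaining [44] -> smallest is 44
Collecting the picks in order gives the sorted list.
Final answer: [-46, -38, -34, -15, -10, 1, 5, 44]


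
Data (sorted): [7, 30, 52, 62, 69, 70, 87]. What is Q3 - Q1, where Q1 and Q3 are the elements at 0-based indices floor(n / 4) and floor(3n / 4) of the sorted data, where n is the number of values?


The data has n = 7 elements.
Q1 index = floor(7 / 4) = floor(1.75) = 1; Q3 index = floor(3 * 7 / 4) = floor(5.25) = 5
Q1 = element at index 1 = 30
Q3 = element at index 5 = 70
IQR = 70 - 30 = 40
Final answer: 40


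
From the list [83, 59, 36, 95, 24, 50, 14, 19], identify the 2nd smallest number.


Sort ascending: [14, 19, 24, 36, 50, 59, 83, 95]
The 2nd element (1-indexed) is at index 1.
Value = 19
Final answer: 19


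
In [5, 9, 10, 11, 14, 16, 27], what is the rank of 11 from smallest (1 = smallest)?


Sort ascending: [5, 9, 10, 11, 14, 16, 27]
Find 11 in the sorted list.
11 is at position 4 (1-indexed).
Final answer: 4


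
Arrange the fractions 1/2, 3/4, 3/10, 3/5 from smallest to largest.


Convert to decimal for comparison:
  1/2 = 0.5
  3/4 = 0.75
  3/10 = 0.3
  3/5 = 0.6
Decimals in increasing order: 0.3 < 0.5 < 0.6 < 0.75
Writing each back as its fraction gives the sorted order.
Final answer: 3/10, 1/2, 3/5, 3/4


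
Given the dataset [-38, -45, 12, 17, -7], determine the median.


First, sort the list: [-45, -38, -7, 12, 17]
The list has 5 elements (odd count).
The middle index is 2 (0-based), and the element there is -7.
Final answer: -7


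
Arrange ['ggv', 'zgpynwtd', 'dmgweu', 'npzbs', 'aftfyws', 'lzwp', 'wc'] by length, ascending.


Compute lengths:
  'ggv' has length 3
  'zgpynwtd' has length 8
  'dmgweu' has length 6
  'npzbs' has length 5
  'aftfyws' has length 7
  'lzwp' has length 4
  'wc' has length 2
Lengths in increasing order: 2 < 3 < 4 < 5 < 6 < 7 < 8
Listing the words in that order gives the answer.
Final answer: ['wc', 'ggv', 'lzwp', 'npzbs', 'dmgweu', 'aftfyws', 'zgpynwtd']


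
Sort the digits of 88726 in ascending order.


The number 88726 has digits: 8, 8, 7, 2, 6
Sorted: 2, 6, 7, 8, 8
Joining the sorted digits gives the result.
Final answer: 26788


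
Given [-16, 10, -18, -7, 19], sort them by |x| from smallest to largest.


Compute absolute values:
  |-16| = 16
  |10| = 10
  |-18| = 18
  |-7| = 7
  |19| = 19
Absolute values in increasing order: 7 < 10 < 16 < 18 < 19
Listing the original numbers in that order gives the answer.
Final answer: [-7, 10, -16, -18, 19]


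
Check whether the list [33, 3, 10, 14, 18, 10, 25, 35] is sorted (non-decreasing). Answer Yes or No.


Check consecutive pairs:
  33 <= 3? False
  3 <= 10? True
  10 <= 14? True
  14 <= 18? True
  18 <= 10? False
  10 <= 25? True
  25 <= 35? True
2 consecutive pair(s) are out of order, so the list is not sorted.
Final answer: No


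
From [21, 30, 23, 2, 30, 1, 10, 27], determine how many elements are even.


Check each element:
  21 is odd
  30 is even
  23 is odd
  2 is even
  30 is even
  1 is odd
  10 is even
  27 is odd
Evens: [30, 2, 30, 10]
Count of evens = 4
Final answer: 4


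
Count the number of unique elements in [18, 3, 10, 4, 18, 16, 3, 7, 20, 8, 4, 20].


List all unique values:
Distinct values: [3, 4, 7, 8, 10, 16, 18, 20]
Count = 8
Final answer: 8


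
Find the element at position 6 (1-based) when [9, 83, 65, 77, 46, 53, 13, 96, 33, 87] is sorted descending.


Sort descending: [96, 87, 83, 77, 65, 53, 46, 33, 13, 9]
The 6th element (1-indexed) is at index 5.
Value = 53
Final answer: 53


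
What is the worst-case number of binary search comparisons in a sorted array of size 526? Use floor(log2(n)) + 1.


Binary search halves the search space each step.
Maximum comparisons = floor(log2(526)) + 1
log2(526) = 9.0389
floor(log2(526)) = 9, so 9 + 1 = 10
Final answer: 10


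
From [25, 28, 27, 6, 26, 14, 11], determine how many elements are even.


Check each element:
  25 is odd
  28 is even
  27 is odd
  6 is even
  26 is even
  14 is even
  11 is odd
Evens: [28, 6, 26, 14]
Count of evens = 4
Final answer: 4


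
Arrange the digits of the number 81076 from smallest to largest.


The number 81076 has digits: 8, 1, 0, 7, 6
Sorted: 0, 1, 6, 7, 8
Joining the sorted digits gives the result.
Final answer: 01678


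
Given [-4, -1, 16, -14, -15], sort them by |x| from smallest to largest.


Compute absolute values:
  |-4| = 4
  |-1| = 1
  |16| = 16
  |-14| = 14
  |-15| = 15
Absolute values in increasing order: 1 < 4 < 14 < 15 < 16
Listing the original numbers in that order gives the answer.
Final answer: [-1, -4, -14, -15, 16]


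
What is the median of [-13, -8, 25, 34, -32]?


First, sort the list: [-32, -13, -8, 25, 34]
The list has 5 elements (odd count).
The middle index is 2 (0-based), and the element there is -8.
Final answer: -8


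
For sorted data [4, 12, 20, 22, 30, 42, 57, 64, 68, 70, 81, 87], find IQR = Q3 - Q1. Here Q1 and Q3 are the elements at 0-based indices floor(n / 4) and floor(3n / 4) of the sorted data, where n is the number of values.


The data has n = 12 elements.
Q1 index = floor(12 / 4) = floor(3) = 3; Q3 index = floor(3 * 12 / 4) = floor(9) = 9
Q1 = element at index 3 = 22
Q3 = element at index 9 = 70
IQR = 70 - 22 = 48
Final answer: 48


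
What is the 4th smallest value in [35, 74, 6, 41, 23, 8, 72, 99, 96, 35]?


Sort ascending: [6, 8, 23, 35, 35, 41, 72, 74, 96, 99]
The 4th element (1-indexed) is at index 3.
Value = 35
Final answer: 35


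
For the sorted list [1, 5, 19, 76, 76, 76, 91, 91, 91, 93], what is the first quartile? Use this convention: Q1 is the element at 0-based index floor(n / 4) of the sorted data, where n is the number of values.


The list has n = 10 elements.
Q1 index = floor(10 / 4) = floor(2.5) = 2
Counting from index 0 in the sorted data, the element at index 2 is 19.
Final answer: 19


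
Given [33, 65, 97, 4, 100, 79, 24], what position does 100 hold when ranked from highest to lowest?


Sort descending: [100, 97, 79, 65, 33, 24, 4]
Find 100 in the sorted list.
100 is at position 1.
Final answer: 1


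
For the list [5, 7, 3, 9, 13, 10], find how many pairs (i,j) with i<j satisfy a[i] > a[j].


For each element, count the later elements that are smaller than it:
  5 (index 0): smaller elements after it = [3] -> 1
  7 (index 1): smaller elements after it = [3] -> 1
  3 (index 2): smaller elements after it = [] -> 0
  9 (index 3): smaller elements after it = [] -> 0
  13 (index 4): smaller elements after it = [10] -> 1
Total inversions = 1 + 1 + 0 + 0 + 1 = 3
Final answer: 3


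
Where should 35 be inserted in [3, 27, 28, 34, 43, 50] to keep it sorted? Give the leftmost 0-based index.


List is sorted: [3, 27, 28, 34, 43, 50]
We need the leftmost position where 35 can be inserted, i.e. the first index whose element is >= 35 (or the end of the list if none is).
Binary search with low=0, high=6 (0-based indices):
  low=0, high=6, mid=3: a[3]=34 < 35, so low = 4
  low=4, high=6, mid=5: a[5]=50 >= 35, so high = 5
  low=4, high=5, mid=4: a[4]=43 >= 35, so high = 4
Now low = high = 4, so the insertion index is 4.
Final answer: 4


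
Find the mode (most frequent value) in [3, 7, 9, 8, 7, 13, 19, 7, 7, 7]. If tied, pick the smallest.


Count the frequency of each value:
  3 appears 1 time(s)
  7 appears 5 time(s)
  8 appears 1 time(s)
  9 appears 1 time(s)
  13 appears 1 time(s)
  19 appears 1 time(s)
Maximum frequency is 5.
Only 7 reaches that frequency, so it is the mode.
Final answer: 7


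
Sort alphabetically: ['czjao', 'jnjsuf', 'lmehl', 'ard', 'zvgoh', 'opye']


Compare strings character by character (the first differing letter decides):
  'ard' < 'czjao' since 'a' < 'c' at position 1
  'czjao' < 'jnjsuf' since 'c' < 'j' at position 1
  'jnjsuf' < 'lmehl' since 'j' < 'l' at position 1
  'lmehl' < 'opye' since 'l' < 'o' at position 1
  'opye' < 'zvgoh' since 'o' < 'z' at position 1
Chaining these comparisons gives the alphabetical order.
Final answer: ['ard', 'czjao', 'jnjsuf', 'lmehl', 'opye', 'zvgoh']


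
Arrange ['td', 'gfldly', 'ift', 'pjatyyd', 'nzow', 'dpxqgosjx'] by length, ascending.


Compute lengths:
  'td' has length 2
  'gfldly' has length 6
  'ift' has length 3
  'pjatyyd' has length 7
  'nzow' has length 4
  'dpxqgosjx' has length 9
Lengths in increasing order: 2 < 3 < 4 < 6 < 7 < 9
Listing the words in that order gives the answer.
Final answer: ['td', 'ift', 'nzow', 'gfldly', 'pjatyyd', 'dpxqgosjx']


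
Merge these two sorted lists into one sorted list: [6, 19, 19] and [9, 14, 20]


List A: [6, 19, 19]
List B: [9, 14, 20]
Repeatedly compare the front elements and take the smaller:
  6 vs 9 -> take 6
  19 vs 9 -> take 9
  19 vs 14 -> take 14
  19 vs 20 -> take 19
  19 vs 20 -> take 19
  A is exhausted; append the rest of B: [20]
Final answer: [6, 9, 14, 19, 19, 20]


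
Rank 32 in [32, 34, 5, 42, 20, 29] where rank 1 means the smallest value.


Sort ascending: [5, 20, 29, 32, 34, 42]
Find 32 in the sorted list.
32 is at position 4 (1-indexed).
Final answer: 4


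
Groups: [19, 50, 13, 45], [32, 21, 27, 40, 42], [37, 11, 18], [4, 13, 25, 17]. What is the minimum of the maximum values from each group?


Find max of each group:
  Group 1: [19, 50, 13, 45] -> max = 50
  Group 2: [32, 21, 27, 40, 42] -> max = 42
  Group 3: [37, 11, 18] -> max = 37
  Group 4: [4, 13, 25, 17] -> max = 25
Maxes: [50, 42, 37, 25]
Minimum of maxes = 25
Final answer: 25


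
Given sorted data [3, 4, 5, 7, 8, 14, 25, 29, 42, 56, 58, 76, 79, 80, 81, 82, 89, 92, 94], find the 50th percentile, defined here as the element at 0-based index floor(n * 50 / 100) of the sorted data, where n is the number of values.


The dataset has n = 19 elements.
Index = floor(19 * 50 / 100) = floor(950 / 100) = floor(9.5) = 9
Counting from index 0 in the sorted data, the element at index 9 is 56.
Final answer: 56


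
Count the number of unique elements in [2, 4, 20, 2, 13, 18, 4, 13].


List all unique values:
Distinct values: [2, 4, 13, 18, 20]
Count = 5
Final answer: 5


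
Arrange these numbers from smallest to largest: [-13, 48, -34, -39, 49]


Original list: [-13, 48, -34, -39, 49]
Repeatedly take the smallest remaining element:
  Remaining [-13, 48, -34, -39, 49] -> smallest is -39
  Remaining [-13, 48, -34, 49] -> smallest is -34
  Remaining [-13, 48, 49] -> smallest is -13
  Remaining [48, 49] -> smallest is 48
  Remaining [49] -> smallest is 49
Collecting the picks in order gives the sorted list.
Final answer: [-39, -34, -13, 48, 49]


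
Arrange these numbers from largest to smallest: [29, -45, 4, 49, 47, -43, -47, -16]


Original list: [29, -45, 4, 49, 47, -43, -47, -16]
Repeatedly take the largest remaining element:
  Remaining [29, -45, 4, 49, 47, -43, -47, -16] -> largest is 49
  Remaining [29, -45, 4, 47, -43, -47, -16] -> largest is 47
  Remaining [29, -45, 4, -43, -47, -16] -> largest is 29
  Remaining [-45, 4, -43, -47, -16] -> largest is 4
  Remaining [-45, -43, -47, -16] -> largest is -16
  Remaining [-45, -43, -47] -> largest is -43
  Remaining [-45, -47] -> largest is -45
  Remaining [-47] -> largest is -47
Collecting the picks in order gives the descending list.
Final answer: [49, 47, 29, 4, -16, -43, -45, -47]


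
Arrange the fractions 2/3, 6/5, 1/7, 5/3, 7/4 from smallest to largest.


Convert to decimal for comparison:
  2/3 = 0.6667
  6/5 = 1.2
  1/7 = 0.1429
  5/3 = 1.6667
  7/4 = 1.75
Decimals in increasing order: 0.1429 < 0.6667 < 1.2 < 1.6667 < 1.75
Writing each back as its fraction gives the sorted order.
Final answer: 1/7, 2/3, 6/5, 5/3, 7/4


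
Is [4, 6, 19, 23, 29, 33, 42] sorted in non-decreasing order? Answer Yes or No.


Check consecutive pairs:
  4 <= 6? True
  6 <= 19? True
  19 <= 23? True
  23 <= 29? True
  29 <= 33? True
  33 <= 42? True
Every consecutive pair is in order, so the list is non-decreasing.
Final answer: Yes


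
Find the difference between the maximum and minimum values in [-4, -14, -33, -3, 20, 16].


Maximum value: 20
Minimum value: -33
Range = 20 - (-33) = 53
Final answer: 53


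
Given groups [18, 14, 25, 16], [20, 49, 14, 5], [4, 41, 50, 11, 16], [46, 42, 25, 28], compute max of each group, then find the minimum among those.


Find max of each group:
  Group 1: [18, 14, 25, 16] -> max = 25
  Group 2: [20, 49, 14, 5] -> max = 49
  Group 3: [4, 41, 50, 11, 16] -> max = 50
  Group 4: [46, 42, 25, 28] -> max = 46
Maxes: [25, 49, 50, 46]
Minimum of maxes = 25
Final answer: 25


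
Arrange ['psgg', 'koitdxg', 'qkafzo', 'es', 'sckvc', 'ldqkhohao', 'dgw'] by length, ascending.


Compute lengths:
  'psgg' has length 4
  'koitdxg' has length 7
  'qkafzo' has length 6
  'es' has length 2
  'sckvc' has length 5
  'ldqkhohao' has length 9
  'dgw' has length 3
Lengths in increasing order: 2 < 3 < 4 < 5 < 6 < 7 < 9
Listing the words in that order gives the answer.
Final answer: ['es', 'dgw', 'psgg', 'sckvc', 'qkafzo', 'koitdxg', 'ldqkhohao']


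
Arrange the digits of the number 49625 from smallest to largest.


The number 49625 has digits: 4, 9, 6, 2, 5
Sorted: 2, 4, 5, 6, 9
Joining the sorted digits gives the result.
Final answer: 24569


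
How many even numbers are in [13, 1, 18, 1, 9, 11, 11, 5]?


Check each element:
  13 is odd
  1 is odd
  18 is even
  1 is odd
  9 is odd
  11 is odd
  11 is odd
  5 is odd
Evens: [18]
Count of evens = 1
Final answer: 1


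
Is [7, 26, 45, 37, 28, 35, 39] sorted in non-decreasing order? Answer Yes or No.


Check consecutive pairs:
  7 <= 26? True
  26 <= 45? True
  45 <= 37? False
  37 <= 28? False
  28 <= 35? True
  35 <= 39? True
2 consecutive pair(s) are out of order, so the list is not sorted.
Final answer: No


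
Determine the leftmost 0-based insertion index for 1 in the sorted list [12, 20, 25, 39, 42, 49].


List is sorted: [12, 20, 25, 39, 42, 49]
We need the leftmost position where 1 can be inserted, i.e. the first index whose element is >= 1 (or the end of the list if none is).
Binary search with low=0, high=6 (0-based indices):
  low=0, high=6, mid=3: a[3]=39 >= 1, so high = 3
  low=0, high=3, mid=1: a[1]=20 >= 1, so high = 1
  low=0, high=1, mid=0: a[0]=12 >= 1, so high = 0
Now low = high = 0, so the insertion index is 0.
Final answer: 0


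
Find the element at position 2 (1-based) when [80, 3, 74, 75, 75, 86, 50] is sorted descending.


Sort descending: [86, 80, 75, 75, 74, 50, 3]
The 2nd element (1-indexed) is at index 1.
Value = 80
Final answer: 80


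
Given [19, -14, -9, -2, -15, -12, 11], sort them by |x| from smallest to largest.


Compute absolute values:
  |19| = 19
  |-14| = 14
  |-9| = 9
  |-2| = 2
  |-15| = 15
  |-12| = 12
  |11| = 11
Absolute values in increasing order: 2 < 9 < 11 < 12 < 14 < 15 < 19
Listing the original numbers in that order gives the answer.
Final answer: [-2, -9, 11, -12, -14, -15, 19]
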